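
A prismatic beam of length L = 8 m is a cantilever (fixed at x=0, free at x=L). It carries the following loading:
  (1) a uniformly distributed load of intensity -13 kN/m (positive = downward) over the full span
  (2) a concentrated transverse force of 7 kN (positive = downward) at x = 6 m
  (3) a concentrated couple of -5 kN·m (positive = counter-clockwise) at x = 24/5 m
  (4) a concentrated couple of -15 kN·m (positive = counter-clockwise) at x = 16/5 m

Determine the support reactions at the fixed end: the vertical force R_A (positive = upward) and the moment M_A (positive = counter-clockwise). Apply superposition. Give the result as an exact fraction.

R_A = -97 kN, M_A = -354 kN·m

Load 1 — uniform load w=-13 kN/m over full span:
  R_A = wL = (-13)·8 = -104 kN
  M_A = wL²/2 = (-13)·8²/2 = -416 kN·m
Load 2 — point force P=7 kN at a=6 m (b=L-a=2):
  R_A = P = 7 kN
  M_A = Pa = 7·6 = 42 kN·m
Load 3 — applied couple M₀=-5 kN·m at a=24/5 m (b=L-a=16/5):
  R_A = 0 kN
  M_A = -M₀ = -(-5) = 5 kN·m
Load 4 — applied couple M₀=-15 kN·m at a=16/5 m (b=L-a=24/5):
  R_A = 0 kN
  M_A = -M₀ = -(-15) = 15 kN·m
Superposition: R_A = -97 kN, M_A = -354 kN·m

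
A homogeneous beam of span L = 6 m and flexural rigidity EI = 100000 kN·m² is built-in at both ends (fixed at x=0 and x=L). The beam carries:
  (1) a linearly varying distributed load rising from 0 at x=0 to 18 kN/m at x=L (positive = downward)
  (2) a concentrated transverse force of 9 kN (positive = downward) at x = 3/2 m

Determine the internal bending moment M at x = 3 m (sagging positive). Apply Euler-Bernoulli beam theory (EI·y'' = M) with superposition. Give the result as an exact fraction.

Load 1 — triangular load w₀=18 kN/m (0→w₀ over full span):
  M_1 = 3w₀Lx/20 - w₀L²/30 - w₀x³/(6L) = 3·18·6·3/20 - 18·6²/30 - 18·3³/(6·6) = 27/2 kN·m
Load 2 — point force P=9 kN at a=3/2 m (b=L-a=9/2):
  M_2 = Pa²(a+3b)(L-x)/L³ - Pa²b/L²  [x>a] = 9·(3/2)²·((3/2)+3·(9/2))·(6-3)/6³ - 9·(3/2)²·(9/2)/6² = 27/16 kN·m
Superposition: M = Σ M_i = 243/16 kN·m ≈ 15.187500 kN·m

M(3) = 243/16 kN·m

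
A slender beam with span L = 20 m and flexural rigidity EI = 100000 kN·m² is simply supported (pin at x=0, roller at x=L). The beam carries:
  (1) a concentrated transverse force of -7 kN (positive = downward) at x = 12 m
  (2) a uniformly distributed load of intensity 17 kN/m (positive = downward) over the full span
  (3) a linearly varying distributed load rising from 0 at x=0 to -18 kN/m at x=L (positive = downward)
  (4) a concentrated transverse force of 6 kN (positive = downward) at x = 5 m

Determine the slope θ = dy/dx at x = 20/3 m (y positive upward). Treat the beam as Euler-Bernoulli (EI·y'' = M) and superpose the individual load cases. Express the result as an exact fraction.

Load 1 — point force P=-7 kN at a=12 m (b=L-a=8):
  θ_1 = -Pb(L²-b²-3x²)/(6LEI)  [x≤a] = -(-7)·8·(20²-8²-3·(20/3)²)/(6·20·100000) = 133/140625 rad
Load 2 — uniform load w=17 kN/m over full span:
  θ_2 = -w(L³-6Lx²+4x³)/(24EI) = -17·(20³-6·20·(20/3)²+4·(20/3)³)/(24·100000) = -221/8100 rad
Load 3 — triangular load w₀=-18 kN/m (0→w₀ over full span):
  θ_3 = -w₀(7L⁴-30L²x²+15x⁴)/(360LEI) = -(-18)·(7·20⁴-30·20²·(20/3)²+15·(20/3)⁴)/(360·20·100000) = 52/3375 rad
Load 4 — point force P=6 kN at a=5 m (b=L-a=15):
  θ_4 = -Pa(2L²-6Lx+3x²+a²)/(6LEI)  [x>a] = -6·5·(2·20²-6·20·(20/3)+3·(20/3)²+5²)/(6·20·100000) = -19/48000 rad
Superposition: θ = Σ θ_i = -1834909/162000000 rad ≈ -0.011327 rad

θ(20/3) = -1834909/162000000 rad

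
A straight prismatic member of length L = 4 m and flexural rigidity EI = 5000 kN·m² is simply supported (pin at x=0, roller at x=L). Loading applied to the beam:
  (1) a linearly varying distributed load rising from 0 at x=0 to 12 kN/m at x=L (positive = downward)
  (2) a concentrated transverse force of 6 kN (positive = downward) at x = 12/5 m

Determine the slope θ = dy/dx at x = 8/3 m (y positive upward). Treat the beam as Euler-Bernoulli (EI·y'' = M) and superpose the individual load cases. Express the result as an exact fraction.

Load 1 — triangular load w₀=12 kN/m (0→w₀ over full span):
  θ_1 = -w₀(7L⁴-30L²x²+15x⁴)/(360LEI) = -12·(7·4⁴-30·4²·(8/3)²+15·(8/3)⁴)/(360·4·5000) = 364/253125 rad
Load 2 — point force P=6 kN at a=12/5 m (b=L-a=8/5):
  θ_2 = -Pa(2L²-6Lx+3x²+a²)/(6LEI)  [x>a] = -6·(12/5)·(2·4²-6·4·(8/3)+3·(8/3)²+(12/5)²)/(6·4·5000) = 46/78125 rad
Superposition: θ = Σ θ_i = 12826/6328125 rad ≈ 0.002027 rad

θ(8/3) = 12826/6328125 rad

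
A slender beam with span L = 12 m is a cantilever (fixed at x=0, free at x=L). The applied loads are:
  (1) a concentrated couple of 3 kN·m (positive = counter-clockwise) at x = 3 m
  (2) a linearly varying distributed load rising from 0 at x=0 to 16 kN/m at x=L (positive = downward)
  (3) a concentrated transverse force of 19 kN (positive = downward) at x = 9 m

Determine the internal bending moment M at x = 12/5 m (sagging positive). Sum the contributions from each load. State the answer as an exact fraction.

M(12/5) = -82884/125 kN·m

Load 1 — applied couple M₀=3 kN·m at a=3 m (b=L-a=9):
  M_1 = M₀  [x≤a] = 3 = 3 kN·m
Load 2 — triangular load w₀=16 kN/m (0→w₀ over full span):
  M_2 = w₀Lx/2 - w₀L²/3 - w₀x³/(6L) = 16·12·(12/5)/2 - 16·12²/3 - 16·(12/5)³/(6·12) = -67584/125 kN·m
Load 3 — point force P=19 kN at a=9 m (b=L-a=3):
  M_3 = -P(a-x)  [x≤a] = -19·(9-(12/5)) = -627/5 kN·m
Superposition: M = Σ M_i = -82884/125 kN·m ≈ -663.072000 kN·m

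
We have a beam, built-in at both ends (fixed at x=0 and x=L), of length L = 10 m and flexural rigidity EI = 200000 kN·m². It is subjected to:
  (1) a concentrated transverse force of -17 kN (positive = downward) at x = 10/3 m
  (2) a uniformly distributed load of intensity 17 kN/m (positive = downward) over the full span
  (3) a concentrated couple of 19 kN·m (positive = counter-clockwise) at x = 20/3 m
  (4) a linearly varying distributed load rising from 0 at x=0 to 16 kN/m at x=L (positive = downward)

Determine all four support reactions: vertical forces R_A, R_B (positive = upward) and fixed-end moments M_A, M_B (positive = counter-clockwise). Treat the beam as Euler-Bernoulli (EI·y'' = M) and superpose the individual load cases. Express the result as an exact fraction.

Load 1 — point force P=-17 kN at a=10/3 m (b=L-a=20/3):
  R_A = Pb²(3a+b)/L³ = (-17)·(20/3)²·(3·(10/3)+(20/3))/10³ = -340/27 kN
  M_A = Pab²/L² = (-17)·(10/3)·(20/3)²/10² = -680/27 kN·m
  R_B = Pa²(a+3b)/L³ = (-17)·(10/3)²·((10/3)+3·(20/3))/10³ = -119/27 kN
  M_B = -Pa²b/L² = -(-17)·(10/3)²·(20/3)/10² = 340/27 kN·m
Load 2 — uniform load w=17 kN/m over full span:
  R_A = wL/2 = 17·10/2 = 85 kN
  M_A = wL²/12 = 17·10²/12 = 425/3 kN·m
  R_B = wL/2 = 17·10/2 = 85 kN
  M_B = -wL²/12 = -17·10²/12 = -425/3 kN·m
Load 3 — applied couple M₀=19 kN·m at a=20/3 m (b=L-a=10/3):
  R_A = 6M₀ab/L³ = 6·19·(20/3)·(10/3)/10³ = 38/15 kN
  M_A = M₀b(2a-b)/L² = 19·(10/3)·(2·(20/3)-(10/3))/10² = 19/3 kN·m
  R_B = -6M₀ab/L³ = -6·19·(20/3)·(10/3)/10³ = -38/15 kN
  M_B = M₀a(2b-a)/L² = 19·(20/3)·(2·(10/3)-(20/3))/10² = 0 kN·m
Load 4 — triangular load w₀=16 kN/m (0→w₀ over full span):
  R_A = 3w₀L/20 = 3·16·10/20 = 24 kN
  M_A = w₀L²/30 = 16·10²/30 = 160/3 kN·m
  R_B = 7w₀L/20 = 7·16·10/20 = 56 kN
  M_B = -w₀L²/20 = -16·10²/20 = -80 kN·m
Superposition: R_A = 13357/135 kN, M_A = 4756/27 kN·m, R_B = 18098/135 kN, M_B = -5645/27 kN·m

R_A = 13357/135 kN, M_A = 4756/27 kN·m, R_B = 18098/135 kN, M_B = -5645/27 kN·m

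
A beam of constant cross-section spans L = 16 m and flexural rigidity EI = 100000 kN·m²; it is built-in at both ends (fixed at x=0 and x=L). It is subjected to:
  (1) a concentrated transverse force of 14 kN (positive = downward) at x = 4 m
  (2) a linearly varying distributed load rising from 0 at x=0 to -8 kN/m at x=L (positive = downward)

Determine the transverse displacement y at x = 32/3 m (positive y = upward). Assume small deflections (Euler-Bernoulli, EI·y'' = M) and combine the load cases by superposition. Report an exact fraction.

y(32/3) = 54826/11390625 m

Load 1 — point force P=14 kN at a=4 m (b=L-a=12):
  y_1 = -Pa²(L-x)²(3bL-(3b+a)(L-x))/(6L³EI)  [x>a] = -14·4²·(16-(32/3))²·(3·12·16-(3·12+4)·(16-(32/3)))/(6·16³·100000) = -238/253125 m
Load 2 — triangular load w₀=-8 kN/m (0→w₀ over full span):
  y_2 = -w₀x²(L-x)²(x+2L)/(120LEI) = -(-8)·(32/3)²·(16-(32/3))²·((32/3)+2·16)/(120·16·100000) = 65536/11390625 m
Superposition: y = Σ y_i = 54826/11390625 m ≈ 0.004813 m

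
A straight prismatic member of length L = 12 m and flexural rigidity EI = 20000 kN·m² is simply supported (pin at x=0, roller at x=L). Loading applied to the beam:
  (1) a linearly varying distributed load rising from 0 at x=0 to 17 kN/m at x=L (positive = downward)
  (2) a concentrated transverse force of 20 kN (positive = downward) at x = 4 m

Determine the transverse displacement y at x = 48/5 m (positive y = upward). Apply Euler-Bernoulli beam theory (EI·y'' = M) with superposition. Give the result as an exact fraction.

Load 1 — triangular load w₀=17 kN/m (0→w₀ over full span):
  y_1 = -w₀x(7L⁴-10L²x²+3x⁴)/(360LEI) = -17·(48/5)·(7·12⁴-10·12²·(48/5)²+3·(48/5)⁴)/(360·12·20000) = -699516/9765625 m
Load 2 — point force P=20 kN at a=4 m (b=L-a=8):
  y_2 = -Pa(L-x)(2Lx-a²-x²)/(6LEI)  [x>a] = -20·4·(12-(48/5))·(2·12·(48/5)-4²-(48/5)²)/(6·12·20000) = -764/46875 m
Superposition: y = Σ y_i = -2576048/29296875 m ≈ -0.087929 m

y(48/5) = -2576048/29296875 m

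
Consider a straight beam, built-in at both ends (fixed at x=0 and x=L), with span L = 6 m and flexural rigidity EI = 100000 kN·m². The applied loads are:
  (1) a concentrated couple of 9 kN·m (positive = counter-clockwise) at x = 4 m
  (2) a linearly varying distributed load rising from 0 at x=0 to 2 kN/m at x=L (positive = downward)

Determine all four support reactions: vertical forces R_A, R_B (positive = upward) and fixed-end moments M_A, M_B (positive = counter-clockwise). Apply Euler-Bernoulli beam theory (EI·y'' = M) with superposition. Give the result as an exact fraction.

Load 1 — applied couple M₀=9 kN·m at a=4 m (b=L-a=2):
  R_A = 6M₀ab/L³ = 6·9·4·2/6³ = 2 kN
  M_A = M₀b(2a-b)/L² = 9·2·(2·4-2)/6² = 3 kN·m
  R_B = -6M₀ab/L³ = -6·9·4·2/6³ = -2 kN
  M_B = M₀a(2b-a)/L² = 9·4·(2·2-4)/6² = 0 kN·m
Load 2 — triangular load w₀=2 kN/m (0→w₀ over full span):
  R_A = 3w₀L/20 = 3·2·6/20 = 9/5 kN
  M_A = w₀L²/30 = 2·6²/30 = 12/5 kN·m
  R_B = 7w₀L/20 = 7·2·6/20 = 21/5 kN
  M_B = -w₀L²/20 = -2·6²/20 = -18/5 kN·m
Superposition: R_A = 19/5 kN, M_A = 27/5 kN·m, R_B = 11/5 kN, M_B = -18/5 kN·m

R_A = 19/5 kN, M_A = 27/5 kN·m, R_B = 11/5 kN, M_B = -18/5 kN·m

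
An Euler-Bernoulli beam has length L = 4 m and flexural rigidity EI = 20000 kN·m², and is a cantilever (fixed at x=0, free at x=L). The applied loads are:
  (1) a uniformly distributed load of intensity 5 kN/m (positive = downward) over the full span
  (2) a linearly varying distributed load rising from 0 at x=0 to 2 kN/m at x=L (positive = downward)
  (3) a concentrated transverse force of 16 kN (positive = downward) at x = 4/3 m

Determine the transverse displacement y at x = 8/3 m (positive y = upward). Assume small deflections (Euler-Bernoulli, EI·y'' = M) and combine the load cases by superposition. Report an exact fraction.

Load 1 — uniform load w=5 kN/m over full span:
  y_1 = -wx²(x²-4Lx+6L²)/(24EI) = -5·(8/3)²·((8/3)²-4·4·(8/3)+6·4²)/(24·20000) = -136/30375 m
Load 2 — triangular load w₀=2 kN/m (0→w₀ over full span):
  y_2 = (w₀Lx³/12-w₀L²x²/6-w₀x⁵/(120L))/EI = (2·4·(8/3)³/12-2·4²·(8/3)²/6-2·(8/3)⁵/(120·4))/20000 = -2944/2278125 m
Load 3 — point force P=16 kN at a=4/3 m (b=L-a=8/3):
  y_3 = -Pa²(3x-a)/(6EI)  [x>a] = -16·(4/3)²·(3·(8/3)-(4/3))/(6·20000) = -16/10125 m
Superposition: y = Σ y_i = -16744/2278125 m ≈ -0.007350 m

y(8/3) = -16744/2278125 m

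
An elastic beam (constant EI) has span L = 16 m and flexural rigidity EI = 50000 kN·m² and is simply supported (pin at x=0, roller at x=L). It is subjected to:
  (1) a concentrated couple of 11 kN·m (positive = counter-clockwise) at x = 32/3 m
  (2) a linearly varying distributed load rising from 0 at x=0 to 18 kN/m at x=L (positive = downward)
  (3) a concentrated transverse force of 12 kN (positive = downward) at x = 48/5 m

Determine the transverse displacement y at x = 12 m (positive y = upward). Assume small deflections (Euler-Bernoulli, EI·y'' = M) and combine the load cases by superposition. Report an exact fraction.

y(12) = -3638293/28125000 m

Load 1 — applied couple M₀=11 kN·m at a=32/3 m (b=L-a=16/3):
  y_1 = (M₀x³/(6L)-M₀(x-a)²/2+C₁x)/EI  [x>a] with C₁=M₀(3b²-L²)/(6L)=-176/9 = (11·12³/(6·16)-11·(12-(32/3))²/2+(-176/9)·12)/50000 = -209/225000 m
Load 2 — triangular load w₀=18 kN/m (0→w₀ over full span):
  y_2 = -w₀x(7L⁴-10L²x²+3x⁴)/(360LEI) = -18·12·(7·16⁴-10·16²·12²+3·12⁴)/(360·16·50000) = -357/3125 m
Load 3 — point force P=12 kN at a=48/5 m (b=L-a=32/5):
  y_3 = -Pa(L-x)(2Lx-a²-x²)/(6LEI)  [x>a] = -12·(48/5)·(16-12)·(2·16·12-(48/5)²-12²)/(6·16·50000) = -5544/390625 m
Superposition: y = Σ y_i = -3638293/28125000 m ≈ -0.129362 m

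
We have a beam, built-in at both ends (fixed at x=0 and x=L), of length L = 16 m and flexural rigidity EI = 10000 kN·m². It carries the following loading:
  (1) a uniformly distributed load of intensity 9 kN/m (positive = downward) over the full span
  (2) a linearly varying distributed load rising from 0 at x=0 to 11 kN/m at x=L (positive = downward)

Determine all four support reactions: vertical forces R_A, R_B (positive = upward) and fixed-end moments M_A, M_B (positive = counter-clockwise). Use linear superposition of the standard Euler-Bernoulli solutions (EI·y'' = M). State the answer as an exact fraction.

Load 1 — uniform load w=9 kN/m over full span:
  R_A = wL/2 = 9·16/2 = 72 kN
  M_A = wL²/12 = 9·16²/12 = 192 kN·m
  R_B = wL/2 = 9·16/2 = 72 kN
  M_B = -wL²/12 = -9·16²/12 = -192 kN·m
Load 2 — triangular load w₀=11 kN/m (0→w₀ over full span):
  R_A = 3w₀L/20 = 3·11·16/20 = 132/5 kN
  M_A = w₀L²/30 = 11·16²/30 = 1408/15 kN·m
  R_B = 7w₀L/20 = 7·11·16/20 = 308/5 kN
  M_B = -w₀L²/20 = -11·16²/20 = -704/5 kN·m
Superposition: R_A = 492/5 kN, M_A = 4288/15 kN·m, R_B = 668/5 kN, M_B = -1664/5 kN·m

R_A = 492/5 kN, M_A = 4288/15 kN·m, R_B = 668/5 kN, M_B = -1664/5 kN·m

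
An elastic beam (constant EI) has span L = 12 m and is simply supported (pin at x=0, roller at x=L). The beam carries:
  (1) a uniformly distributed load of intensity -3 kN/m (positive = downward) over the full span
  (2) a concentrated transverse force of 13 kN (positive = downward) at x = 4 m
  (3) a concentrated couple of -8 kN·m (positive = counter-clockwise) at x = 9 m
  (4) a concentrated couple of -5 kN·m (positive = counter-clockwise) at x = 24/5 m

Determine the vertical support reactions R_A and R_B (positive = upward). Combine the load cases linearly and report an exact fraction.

Load 1 — uniform load w=-3 kN/m over full span:
  R_A = wL/2 = (-3)·12/2 = -18 kN
  R_B = wL/2 = (-3)·12/2 = -18 kN
Load 2 — point force P=13 kN at a=4 m (b=L-a=8):
  R_A = Pb/L = 13·8/12 = 26/3 kN
  R_B = Pa/L = 13·4/12 = 13/3 kN
Load 3 — applied couple M₀=-8 kN·m at a=9 m (b=L-a=3):
  R_A = M₀/L = (-8)/12 = -2/3 kN
  R_B = -M₀/L = -(-8)/12 = 2/3 kN
Load 4 — applied couple M₀=-5 kN·m at a=24/5 m (b=L-a=36/5):
  R_A = M₀/L = (-5)/12 = -5/12 kN
  R_B = -M₀/L = -(-5)/12 = 5/12 kN
Superposition: R_A = -125/12 kN, R_B = -151/12 kN

R_A = -125/12 kN, R_B = -151/12 kN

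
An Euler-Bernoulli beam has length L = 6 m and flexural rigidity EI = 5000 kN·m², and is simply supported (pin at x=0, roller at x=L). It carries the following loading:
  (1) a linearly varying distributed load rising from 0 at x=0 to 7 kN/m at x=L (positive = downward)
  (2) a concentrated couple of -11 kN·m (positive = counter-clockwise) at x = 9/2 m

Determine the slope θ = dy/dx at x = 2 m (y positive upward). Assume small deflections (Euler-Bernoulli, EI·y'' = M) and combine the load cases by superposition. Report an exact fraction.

θ(2) = -7853/3600000 rad

Load 1 — triangular load w₀=7 kN/m (0→w₀ over full span):
  θ_1 = -w₀(7L⁴-30L²x²+15x⁴)/(360LEI) = -7·(7·6⁴-30·6²·2²+15·2⁴)/(360·6·5000) = -91/28125 rad
Load 2 — applied couple M₀=-11 kN·m at a=9/2 m (b=L-a=3/2):
  θ_2 = (M₀x²/(2L)+C₁)/EI  [x≤a] with C₁=M₀(3b²-L²)/(6L)=143/16 = ((-11)·2²/(2·6)+(143/16))/5000 = 253/240000 rad
Superposition: θ = Σ θ_i = -7853/3600000 rad ≈ -0.002181 rad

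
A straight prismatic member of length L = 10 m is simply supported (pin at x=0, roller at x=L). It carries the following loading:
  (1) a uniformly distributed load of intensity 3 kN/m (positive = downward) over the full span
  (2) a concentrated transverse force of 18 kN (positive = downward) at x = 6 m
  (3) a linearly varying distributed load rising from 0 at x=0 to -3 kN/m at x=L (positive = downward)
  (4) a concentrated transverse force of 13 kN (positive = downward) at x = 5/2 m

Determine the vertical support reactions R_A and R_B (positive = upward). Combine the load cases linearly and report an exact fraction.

R_A = 539/20 kN, R_B = 381/20 kN

Load 1 — uniform load w=3 kN/m over full span:
  R_A = wL/2 = 3·10/2 = 15 kN
  R_B = wL/2 = 3·10/2 = 15 kN
Load 2 — point force P=18 kN at a=6 m (b=L-a=4):
  R_A = Pb/L = 18·4/10 = 36/5 kN
  R_B = Pa/L = 18·6/10 = 54/5 kN
Load 3 — triangular load w₀=-3 kN/m (0→w₀ over full span):
  R_A = w₀L/6 = (-3)·10/6 = -5 kN
  R_B = w₀L/3 = (-3)·10/3 = -10 kN
Load 4 — point force P=13 kN at a=5/2 m (b=L-a=15/2):
  R_A = Pb/L = 13·(15/2)/10 = 39/4 kN
  R_B = Pa/L = 13·(5/2)/10 = 13/4 kN
Superposition: R_A = 539/20 kN, R_B = 381/20 kN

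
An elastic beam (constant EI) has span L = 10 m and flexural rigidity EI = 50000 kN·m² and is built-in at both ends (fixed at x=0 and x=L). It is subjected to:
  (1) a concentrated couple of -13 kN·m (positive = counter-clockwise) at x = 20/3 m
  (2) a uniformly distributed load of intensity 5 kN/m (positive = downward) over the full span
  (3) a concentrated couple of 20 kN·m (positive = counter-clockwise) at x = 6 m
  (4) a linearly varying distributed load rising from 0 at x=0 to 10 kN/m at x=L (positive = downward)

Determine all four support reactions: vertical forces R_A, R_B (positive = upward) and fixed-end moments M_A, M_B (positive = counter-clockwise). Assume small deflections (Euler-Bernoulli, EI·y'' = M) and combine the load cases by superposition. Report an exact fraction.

Load 1 — applied couple M₀=-13 kN·m at a=20/3 m (b=L-a=10/3):
  R_A = 6M₀ab/L³ = 6·(-13)·(20/3)·(10/3)/10³ = -26/15 kN
  M_A = M₀b(2a-b)/L² = (-13)·(10/3)·(2·(20/3)-(10/3))/10² = -13/3 kN·m
  R_B = -6M₀ab/L³ = -6·(-13)·(20/3)·(10/3)/10³ = 26/15 kN
  M_B = M₀a(2b-a)/L² = (-13)·(20/3)·(2·(10/3)-(20/3))/10² = 0 kN·m
Load 2 — uniform load w=5 kN/m over full span:
  R_A = wL/2 = 5·10/2 = 25 kN
  M_A = wL²/12 = 5·10²/12 = 125/3 kN·m
  R_B = wL/2 = 5·10/2 = 25 kN
  M_B = -wL²/12 = -5·10²/12 = -125/3 kN·m
Load 3 — applied couple M₀=20 kN·m at a=6 m (b=L-a=4):
  R_A = 6M₀ab/L³ = 6·20·6·4/10³ = 72/25 kN
  M_A = M₀b(2a-b)/L² = 20·4·(2·6-4)/10² = 32/5 kN·m
  R_B = -6M₀ab/L³ = -6·20·6·4/10³ = -72/25 kN
  M_B = M₀a(2b-a)/L² = 20·6·(2·4-6)/10² = 12/5 kN·m
Load 4 — triangular load w₀=10 kN/m (0→w₀ over full span):
  R_A = 3w₀L/20 = 3·10·10/20 = 15 kN
  M_A = w₀L²/30 = 10·10²/30 = 100/3 kN·m
  R_B = 7w₀L/20 = 7·10·10/20 = 35 kN
  M_B = -w₀L²/20 = -10·10²/20 = -50 kN·m
Superposition: R_A = 3086/75 kN, M_A = 1156/15 kN·m, R_B = 4414/75 kN, M_B = -1339/15 kN·m

R_A = 3086/75 kN, M_A = 1156/15 kN·m, R_B = 4414/75 kN, M_B = -1339/15 kN·m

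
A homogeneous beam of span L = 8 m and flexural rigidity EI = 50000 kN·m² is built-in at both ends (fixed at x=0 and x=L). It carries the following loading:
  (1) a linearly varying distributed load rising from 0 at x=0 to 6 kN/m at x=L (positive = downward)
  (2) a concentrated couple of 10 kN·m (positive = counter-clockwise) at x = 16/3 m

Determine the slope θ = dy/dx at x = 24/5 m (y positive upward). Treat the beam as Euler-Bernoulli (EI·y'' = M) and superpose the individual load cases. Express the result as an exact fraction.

Load 1 — triangular load w₀=6 kN/m (0→w₀ over full span):
  θ_1 = -w₀(2x(L-x)(L-2x)(x+2L)+x²(L-x)²)/(120LEI) = -6·(2·(24/5)·(8-(24/5))·(8-2·(24/5))·((24/5)+2·8)+(24/5)²·(8-(24/5))²)/(120·8·50000) = 192/1953125 rad
Load 2 — applied couple M₀=10 kN·m at a=16/3 m (b=L-a=8/3):
  θ_2 = (R_Ax²/2 - M_Ax)/EI  [x≤a] with R_A=5/3, M_A=10/3 = ((5/3)·(24/5)²/2 - (10/3)·(24/5))/50000 = 1/15625 rad
Superposition: θ = Σ θ_i = 317/1953125 rad ≈ 0.000162 rad

θ(24/5) = 317/1953125 rad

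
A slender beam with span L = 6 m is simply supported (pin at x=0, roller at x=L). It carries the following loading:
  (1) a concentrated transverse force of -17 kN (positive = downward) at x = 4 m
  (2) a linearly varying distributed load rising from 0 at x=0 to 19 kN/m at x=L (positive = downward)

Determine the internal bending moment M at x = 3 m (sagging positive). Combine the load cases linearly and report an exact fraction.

Load 1 — point force P=-17 kN at a=4 m (b=L-a=2):
  M_1 = Pbx/L  [x≤a] = (-17)·2·3/6 = -17 kN·m
Load 2 — triangular load w₀=19 kN/m (0→w₀ over full span):
  M_2 = w₀Lx/6 - w₀x³/(6L) = 19·6·3/6 - 19·3³/(6·6) = 171/4 kN·m
Superposition: M = Σ M_i = 103/4 kN·m ≈ 25.750000 kN·m

M(3) = 103/4 kN·m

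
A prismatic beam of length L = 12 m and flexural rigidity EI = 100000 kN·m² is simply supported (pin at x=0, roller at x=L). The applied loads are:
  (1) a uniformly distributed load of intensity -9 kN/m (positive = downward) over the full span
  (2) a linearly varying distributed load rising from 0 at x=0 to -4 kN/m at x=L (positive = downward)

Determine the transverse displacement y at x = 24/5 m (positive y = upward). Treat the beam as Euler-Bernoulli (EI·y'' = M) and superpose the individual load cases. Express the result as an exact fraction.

y(24/5) = 1376406/48828125 m

Load 1 — uniform load w=-9 kN/m over full span:
  y_1 = -wx(L³-2Lx²+x³)/(24EI) = -(-9)·(24/5)·(12³-2·12·(24/5)²+(24/5)³)/(24·100000) = 45198/1953125 m
Load 2 — triangular load w₀=-4 kN/m (0→w₀ over full span):
  y_2 = -w₀x(7L⁴-10L²x²+3x⁴)/(360LEI) = -(-4)·(24/5)·(7·12⁴-10·12²·(24/5)²+3·(24/5)⁴)/(360·12·100000) = 246456/48828125 m
Superposition: y = Σ y_i = 1376406/48828125 m ≈ 0.028189 m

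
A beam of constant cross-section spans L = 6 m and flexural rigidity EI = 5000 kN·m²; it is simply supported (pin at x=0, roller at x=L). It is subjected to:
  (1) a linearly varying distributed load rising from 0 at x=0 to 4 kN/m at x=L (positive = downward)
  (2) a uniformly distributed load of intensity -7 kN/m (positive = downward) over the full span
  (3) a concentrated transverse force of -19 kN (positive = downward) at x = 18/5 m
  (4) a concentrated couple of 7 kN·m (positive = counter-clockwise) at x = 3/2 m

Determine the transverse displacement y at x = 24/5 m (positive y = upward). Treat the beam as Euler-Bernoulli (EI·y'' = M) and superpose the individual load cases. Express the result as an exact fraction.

y(24/5) = 13103253/625000000 m

Load 1 — triangular load w₀=4 kN/m (0→w₀ over full span):
  y_1 = -w₀x(7L⁴-10L²x²+3x⁴)/(360LEI) = -4·(24/5)·(7·6⁴-10·6²·(24/5)²+3·(24/5)⁴)/(360·6·5000) = -41148/9765625 m
Load 2 — uniform load w=-7 kN/m over full span:
  y_2 = -wx(L³-2Lx²+x³)/(24EI) = -(-7)·(24/5)·(6³-2·6·(24/5)²+(24/5)³)/(24·5000) = 5481/390625 m
Load 3 — point force P=-19 kN at a=18/5 m (b=L-a=12/5):
  y_3 = -Pa(L-x)(2Lx-a²-x²)/(6LEI)  [x>a] = -(-19)·(18/5)·(6-(24/5))·(2·6·(24/5)-(18/5)²-(24/5)²)/(6·6·5000) = 1539/156250 m
Load 4 — applied couple M₀=7 kN·m at a=3/2 m (b=L-a=9/2):
  y_4 = (M₀x³/(6L)-M₀(x-a)²/2+C₁x)/EI  [x>a] with C₁=M₀(3b²-L²)/(6L)=77/16 = (7·(24/5)³/(6·6)-7·((24/5)-(3/2))²/2+(77/16)·(24/5))/5000 = 6489/5000000 m
Superposition: y = Σ y_i = 13103253/625000000 m ≈ 0.020965 m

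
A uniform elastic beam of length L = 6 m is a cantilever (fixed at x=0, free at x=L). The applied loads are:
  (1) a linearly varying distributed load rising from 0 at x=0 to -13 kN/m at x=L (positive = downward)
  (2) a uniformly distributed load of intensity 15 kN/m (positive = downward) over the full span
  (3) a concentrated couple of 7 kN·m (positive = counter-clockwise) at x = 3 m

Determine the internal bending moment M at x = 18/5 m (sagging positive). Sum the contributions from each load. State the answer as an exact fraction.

Load 1 — triangular load w₀=-13 kN/m (0→w₀ over full span):
  M_1 = w₀Lx/2 - w₀L²/3 - w₀x³/(6L) = (-13)·6·(18/5)/2 - (-13)·6²/3 - (-13)·(18/5)³/(6·6) = 4056/125 kN·m
Load 2 — uniform load w=15 kN/m over full span:
  M_2 = -w(L-x)²/2 = -15·(6-(18/5))²/2 = -216/5 kN·m
Load 3 — applied couple M₀=7 kN·m at a=3 m (b=L-a=3):
  M_3 = 0  [x>a] = 0 kN·m
Superposition: M = Σ M_i = -1344/125 kN·m ≈ -10.752000 kN·m

M(18/5) = -1344/125 kN·m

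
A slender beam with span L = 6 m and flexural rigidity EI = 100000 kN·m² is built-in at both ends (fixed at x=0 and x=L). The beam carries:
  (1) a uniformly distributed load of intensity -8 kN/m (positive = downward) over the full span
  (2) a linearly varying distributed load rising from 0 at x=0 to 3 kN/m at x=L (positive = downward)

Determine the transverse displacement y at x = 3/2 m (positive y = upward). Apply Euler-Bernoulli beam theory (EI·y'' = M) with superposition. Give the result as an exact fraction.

y(3/2) = 32319/256000000 m

Load 1 — uniform load w=-8 kN/m over full span:
  y_1 = -wx²(L-x)²/(24EI) = -(-8)·(3/2)²·(6-(3/2))²/(24·100000) = 243/1600000 m
Load 2 — triangular load w₀=3 kN/m (0→w₀ over full span):
  y_2 = -w₀x²(L-x)²(x+2L)/(120LEI) = -3·(3/2)²·(6-(3/2))²·((3/2)+2·6)/(120·6·100000) = -6561/256000000 m
Superposition: y = Σ y_i = 32319/256000000 m ≈ 0.000126 m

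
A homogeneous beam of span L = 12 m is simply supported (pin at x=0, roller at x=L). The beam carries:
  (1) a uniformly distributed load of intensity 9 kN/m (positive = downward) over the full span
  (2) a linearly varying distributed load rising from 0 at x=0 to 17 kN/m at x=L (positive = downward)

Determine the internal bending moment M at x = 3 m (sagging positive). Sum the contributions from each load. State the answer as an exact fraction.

Load 1 — uniform load w=9 kN/m over full span:
  M_1 = wx(L-x)/2 = 9·3·(12-3)/2 = 243/2 kN·m
Load 2 — triangular load w₀=17 kN/m (0→w₀ over full span):
  M_2 = w₀Lx/6 - w₀x³/(6L) = 17·12·3/6 - 17·3³/(6·12) = 765/8 kN·m
Superposition: M = Σ M_i = 1737/8 kN·m ≈ 217.125000 kN·m

M(3) = 1737/8 kN·m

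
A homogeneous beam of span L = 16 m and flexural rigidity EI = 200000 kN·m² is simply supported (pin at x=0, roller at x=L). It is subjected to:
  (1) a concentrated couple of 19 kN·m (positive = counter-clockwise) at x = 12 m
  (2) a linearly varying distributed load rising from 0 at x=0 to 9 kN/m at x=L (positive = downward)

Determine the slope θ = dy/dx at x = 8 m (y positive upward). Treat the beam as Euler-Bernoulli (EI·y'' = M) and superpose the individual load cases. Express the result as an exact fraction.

θ(8) = -1439/6000000 rad

Load 1 — applied couple M₀=19 kN·m at a=12 m (b=L-a=4):
  θ_1 = (M₀x²/(2L)+C₁)/EI  [x≤a] with C₁=M₀(3b²-L²)/(6L)=-247/6 = (19·8²/(2·16)+(-247/6))/200000 = -19/1200000 rad
Load 2 — triangular load w₀=9 kN/m (0→w₀ over full span):
  θ_2 = -w₀(7L⁴-30L²x²+15x⁴)/(360LEI) = -9·(7·16⁴-30·16²·8²+15·8⁴)/(360·16·200000) = -7/31250 rad
Superposition: θ = Σ θ_i = -1439/6000000 rad ≈ -0.000240 rad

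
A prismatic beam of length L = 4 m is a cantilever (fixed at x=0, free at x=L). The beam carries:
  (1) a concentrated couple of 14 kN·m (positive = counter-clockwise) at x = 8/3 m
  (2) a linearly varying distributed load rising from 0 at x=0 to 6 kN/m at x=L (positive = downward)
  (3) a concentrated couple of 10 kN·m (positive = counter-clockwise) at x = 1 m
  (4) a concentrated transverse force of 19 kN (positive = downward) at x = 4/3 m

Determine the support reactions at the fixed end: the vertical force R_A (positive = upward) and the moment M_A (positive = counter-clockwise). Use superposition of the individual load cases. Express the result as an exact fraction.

Load 1 — applied couple M₀=14 kN·m at a=8/3 m (b=L-a=4/3):
  R_A = 0 kN
  M_A = -M₀ = -14 kN·m
Load 2 — triangular load w₀=6 kN/m (0→w₀ over full span):
  R_A = w₀L/2 = 6·4/2 = 12 kN
  M_A = w₀L²/3 = 6·4²/3 = 32 kN·m
Load 3 — applied couple M₀=10 kN·m at a=1 m (b=L-a=3):
  R_A = 0 kN
  M_A = -M₀ = -10 kN·m
Load 4 — point force P=19 kN at a=4/3 m (b=L-a=8/3):
  R_A = P = 19 kN
  M_A = Pa = 19·(4/3) = 76/3 kN·m
Superposition: R_A = 31 kN, M_A = 100/3 kN·m

R_A = 31 kN, M_A = 100/3 kN·m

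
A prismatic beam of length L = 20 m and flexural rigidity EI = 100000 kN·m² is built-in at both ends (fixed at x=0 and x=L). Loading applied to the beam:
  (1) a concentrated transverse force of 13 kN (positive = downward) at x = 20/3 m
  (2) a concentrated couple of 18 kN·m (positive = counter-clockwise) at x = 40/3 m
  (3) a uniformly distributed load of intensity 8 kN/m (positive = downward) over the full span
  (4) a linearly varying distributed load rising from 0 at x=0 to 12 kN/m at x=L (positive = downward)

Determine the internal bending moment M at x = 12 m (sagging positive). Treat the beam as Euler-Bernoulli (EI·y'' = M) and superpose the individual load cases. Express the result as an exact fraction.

M(12) = 31406/135 kN·m

Load 1 — point force P=13 kN at a=20/3 m (b=L-a=40/3):
  M_1 = Pa²(a+3b)(L-x)/L³ - Pa²b/L²  [x>a] = 13·(20/3)²·((20/3)+3·(40/3))·(20-12)/20³ - 13·(20/3)²·(40/3)/20² = 208/27 kN·m
Load 2 — applied couple M₀=18 kN·m at a=40/3 m (b=L-a=20/3):
  M_2 = R_Ax - M_A  [x≤a] with R_A=6/5, M_A=6 = (6/5)·12 - 6 = 42/5 kN·m
Load 3 — uniform load w=8 kN/m over full span:
  M_3 = wLx/2 - wL²/12 - wx²/2 = 8·20·12/2 - 8·20²/12 - 8·12²/2 = 352/3 kN·m
Load 4 — triangular load w₀=12 kN/m (0→w₀ over full span):
  M_4 = 3w₀Lx/20 - w₀L²/30 - w₀x³/(6L) = 3·12·20·12/20 - 12·20²/30 - 12·12³/(6·20) = 496/5 kN·m
Superposition: M = Σ M_i = 31406/135 kN·m ≈ 232.637037 kN·m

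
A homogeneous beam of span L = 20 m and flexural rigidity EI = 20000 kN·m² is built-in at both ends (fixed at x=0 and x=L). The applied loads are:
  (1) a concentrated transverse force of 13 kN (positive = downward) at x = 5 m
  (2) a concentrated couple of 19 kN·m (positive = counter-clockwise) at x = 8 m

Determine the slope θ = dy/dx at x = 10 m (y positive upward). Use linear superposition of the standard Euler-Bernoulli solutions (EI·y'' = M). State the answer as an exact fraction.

θ(10) = 2233/1600000 rad

Load 1 — point force P=13 kN at a=5 m (b=L-a=15):
  θ_1 = Pa²(L-x)(2bL-(3b+a)(L-x))/(2L³EI)  [x>a] = 13·5²·(20-10)·(2·15·20-(3·15+5)·(20-10))/(2·20³·20000) = 13/12800 rad
Load 2 — applied couple M₀=19 kN·m at a=8 m (b=L-a=12):
  θ_2 = (R_Ax²/2 - M_Ax - M₀(x-a))/EI  [x>a] with R_A=171/125, M_A=57/25 = ((171/125)·10²/2 - (57/25)·10 - 19·(10-8))/20000 = 19/50000 rad
Superposition: θ = Σ θ_i = 2233/1600000 rad ≈ 0.001396 rad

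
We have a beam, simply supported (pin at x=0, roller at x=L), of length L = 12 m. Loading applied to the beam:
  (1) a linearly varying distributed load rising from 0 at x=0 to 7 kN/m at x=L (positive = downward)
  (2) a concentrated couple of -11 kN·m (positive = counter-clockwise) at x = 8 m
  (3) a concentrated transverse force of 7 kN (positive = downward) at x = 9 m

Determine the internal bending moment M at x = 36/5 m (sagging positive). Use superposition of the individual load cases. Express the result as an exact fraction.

Load 1 — triangular load w₀=7 kN/m (0→w₀ over full span):
  M_1 = w₀Lx/6 - w₀x³/(6L) = 7·12·(36/5)/6 - 7·(36/5)³/(6·12) = 8064/125 kN·m
Load 2 — applied couple M₀=-11 kN·m at a=8 m (b=L-a=4):
  M_2 = M₀x/L  [x≤a] = (-11)·(36/5)/12 = -33/5 kN·m
Load 3 — point force P=7 kN at a=9 m (b=L-a=3):
  M_3 = Pbx/L  [x≤a] = 7·3·(36/5)/12 = 63/5 kN·m
Superposition: M = Σ M_i = 8814/125 kN·m ≈ 70.512000 kN·m

M(36/5) = 8814/125 kN·m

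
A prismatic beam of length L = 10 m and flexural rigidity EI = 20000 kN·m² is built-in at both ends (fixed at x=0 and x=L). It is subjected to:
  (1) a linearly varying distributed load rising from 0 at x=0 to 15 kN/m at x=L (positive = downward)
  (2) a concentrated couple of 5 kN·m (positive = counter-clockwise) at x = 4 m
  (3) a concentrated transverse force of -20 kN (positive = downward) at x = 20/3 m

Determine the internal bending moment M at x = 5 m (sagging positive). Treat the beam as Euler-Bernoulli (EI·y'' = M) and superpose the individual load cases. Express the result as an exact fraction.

Load 1 — triangular load w₀=15 kN/m (0→w₀ over full span):
  M_1 = 3w₀Lx/20 - w₀L²/30 - w₀x³/(6L) = 3·15·10·5/20 - 15·10²/30 - 15·5³/(6·10) = 125/4 kN·m
Load 2 — applied couple M₀=5 kN·m at a=4 m (b=L-a=6):
  M_2 = R_Ax - M_A - M₀  [x>a] with R_A=18/25, M_A=3/5 = (18/25)·5 - (3/5) - 5 = -2 kN·m
Load 3 — point force P=-20 kN at a=20/3 m (b=L-a=10/3):
  M_3 = Pb²(3a+b)x/L³ - Pab²/L²  [x≤a] = (-20)·(10/3)²·(3·(20/3)+(10/3))·5/10³ - (-20)·(20/3)·(10/3)²/10² = -100/9 kN·m
Superposition: M = Σ M_i = 653/36 kN·m ≈ 18.138889 kN·m

M(5) = 653/36 kN·m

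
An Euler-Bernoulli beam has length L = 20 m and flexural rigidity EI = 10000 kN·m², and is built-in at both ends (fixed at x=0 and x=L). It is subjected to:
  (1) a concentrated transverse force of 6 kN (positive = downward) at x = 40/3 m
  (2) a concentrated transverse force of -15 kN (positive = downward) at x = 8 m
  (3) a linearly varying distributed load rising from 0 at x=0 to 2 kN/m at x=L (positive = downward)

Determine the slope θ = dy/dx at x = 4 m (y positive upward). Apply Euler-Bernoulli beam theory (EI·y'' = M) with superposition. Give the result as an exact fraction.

Load 1 — point force P=6 kN at a=40/3 m (b=L-a=20/3):
  θ_1 = -Pb²x(2aL-(3a+b)x)/(2L³EI)  [x≤a] = -6·(20/3)²·4·(2·(40/3)·20-(3·(40/3)+(20/3))·4)/(2·20³·10000) = -13/5625 rad
Load 2 — point force P=-15 kN at a=8 m (b=L-a=12):
  θ_2 = -Pb²x(2aL-(3a+b)x)/(2L³EI)  [x≤a] = -(-15)·12²·4·(2·8·20-(3·8+12)·4)/(2·20³·10000) = 297/31250 rad
Load 3 — triangular load w₀=2 kN/m (0→w₀ over full span):
  θ_3 = -w₀(2x(L-x)(L-2x)(x+2L)+x²(L-x)²)/(120LEI) = -2·(2·4·(20-4)·(20-2·4)·(4+2·20)+4²·(20-4)²)/(120·20·10000) = -56/9375 rad
Superposition: θ = Σ θ_i = 343/281250 rad ≈ 0.001220 rad

θ(4) = 343/281250 rad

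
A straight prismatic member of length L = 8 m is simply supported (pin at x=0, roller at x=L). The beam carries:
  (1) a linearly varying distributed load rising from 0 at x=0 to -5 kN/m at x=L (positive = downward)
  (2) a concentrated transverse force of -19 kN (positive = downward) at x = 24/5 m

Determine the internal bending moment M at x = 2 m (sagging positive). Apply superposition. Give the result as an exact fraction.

M(2) = -277/10 kN·m

Load 1 — triangular load w₀=-5 kN/m (0→w₀ over full span):
  M_1 = w₀Lx/6 - w₀x³/(6L) = (-5)·8·2/6 - (-5)·2³/(6·8) = -25/2 kN·m
Load 2 — point force P=-19 kN at a=24/5 m (b=L-a=16/5):
  M_2 = Pbx/L  [x≤a] = (-19)·(16/5)·2/8 = -76/5 kN·m
Superposition: M = Σ M_i = -277/10 kN·m ≈ -27.700000 kN·m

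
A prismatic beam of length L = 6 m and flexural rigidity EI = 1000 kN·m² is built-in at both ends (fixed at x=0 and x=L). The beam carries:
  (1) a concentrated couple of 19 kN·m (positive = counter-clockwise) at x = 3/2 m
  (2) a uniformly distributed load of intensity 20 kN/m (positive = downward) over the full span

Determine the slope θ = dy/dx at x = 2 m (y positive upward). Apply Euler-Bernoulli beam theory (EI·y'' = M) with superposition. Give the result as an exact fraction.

Load 1 — applied couple M₀=19 kN·m at a=3/2 m (b=L-a=9/2):
  θ_1 = (R_Ax²/2 - M_Ax - M₀(x-a))/EI  [x>a] with R_A=57/16, M_A=-57/16 = ((57/16)·2²/2 - (-57/16)·2 - 19·(2-(3/2)))/1000 = 19/4000 rad
Load 2 — uniform load w=20 kN/m over full span:
  θ_2 = -wx(L-x)(L-2x)/(12EI) = -20·2·(6-2)·(6-2·2)/(12·1000) = -2/75 rad
Superposition: θ = Σ θ_i = -263/12000 rad ≈ -0.021917 rad

θ(2) = -263/12000 rad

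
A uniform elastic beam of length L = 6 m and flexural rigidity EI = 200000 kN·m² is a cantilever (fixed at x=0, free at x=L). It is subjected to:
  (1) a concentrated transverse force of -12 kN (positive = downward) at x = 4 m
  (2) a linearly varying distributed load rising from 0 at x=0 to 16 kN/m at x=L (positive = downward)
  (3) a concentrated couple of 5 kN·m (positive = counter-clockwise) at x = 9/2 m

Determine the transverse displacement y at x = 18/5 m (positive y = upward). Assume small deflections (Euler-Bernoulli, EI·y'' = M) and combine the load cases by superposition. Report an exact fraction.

y(18/5) = -4954851/1562500000 m

Load 1 — point force P=-12 kN at a=4 m (b=L-a=2):
  y_1 = -Px²(3a-x)/(6EI)  [x≤a] = -(-12)·(18/5)²·(3·4-(18/5))/(6·200000) = 1701/1562500 m
Load 2 — triangular load w₀=16 kN/m (0→w₀ over full span):
  y_2 = (w₀Lx³/12-w₀L²x²/6-w₀x⁵/(120L))/EI = (16·6·(18/5)³/12-16·6²·(18/5)²/6-16·(18/5)⁵/(120·6))/200000 = -431811/97656250 m
Load 3 — applied couple M₀=5 kN·m at a=9/2 m (b=L-a=3/2):
  y_3 = M₀x²/(2EI)  [x≤a] = 5·(18/5)²/(2·200000) = 81/500000 m
Superposition: y = Σ y_i = -4954851/1562500000 m ≈ -0.003171 m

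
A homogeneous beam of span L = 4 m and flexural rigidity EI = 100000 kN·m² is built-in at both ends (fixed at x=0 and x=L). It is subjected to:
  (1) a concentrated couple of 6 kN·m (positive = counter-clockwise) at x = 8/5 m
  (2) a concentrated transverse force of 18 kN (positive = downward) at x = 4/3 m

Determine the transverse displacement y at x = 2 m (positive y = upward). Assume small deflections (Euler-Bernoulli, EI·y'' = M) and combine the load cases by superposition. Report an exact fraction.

y(2) = -49/1406250 m

Load 1 — applied couple M₀=6 kN·m at a=8/5 m (b=L-a=12/5):
  y_1 = (R_Ax³/6 - M_Ax²/2 - M₀(x-a)²/2)/EI  [x>a] with R_A=54/25, M_A=18/25 = ((54/25)·2³/6 - (18/25)·2²/2 - 6·(2-(8/5))²/2)/100000 = 3/312500 m
Load 2 — point force P=18 kN at a=4/3 m (b=L-a=8/3):
  y_2 = -Pa²(L-x)²(3bL-(3b+a)(L-x))/(6L³EI)  [x>a] = -18·(4/3)²·(4-2)²·(3·(8/3)·4-(3·(8/3)+(4/3))·(4-2))/(6·4³·100000) = -1/22500 m
Superposition: y = Σ y_i = -49/1406250 m ≈ -0.000035 m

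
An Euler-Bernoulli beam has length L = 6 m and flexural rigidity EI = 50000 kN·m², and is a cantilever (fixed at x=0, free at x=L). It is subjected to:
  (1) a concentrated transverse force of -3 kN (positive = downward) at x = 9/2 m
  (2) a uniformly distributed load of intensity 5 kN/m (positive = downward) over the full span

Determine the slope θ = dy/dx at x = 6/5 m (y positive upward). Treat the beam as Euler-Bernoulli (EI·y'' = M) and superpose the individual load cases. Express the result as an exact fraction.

θ(6/5) = -369/250000 rad

Load 1 — point force P=-3 kN at a=9/2 m (b=L-a=3/2):
  θ_1 = -Px(2a-x)/(2EI)  [x≤a] = -(-3)·(6/5)·(2·(9/2)-(6/5))/(2·50000) = 351/1250000 rad
Load 2 — uniform load w=5 kN/m over full span:
  θ_2 = -wx(x²-3Lx+3L²)/(6EI) = -5·(6/5)·((6/5)²-3·6·(6/5)+3·6²)/(6·50000) = -549/312500 rad
Superposition: θ = Σ θ_i = -369/250000 rad ≈ -0.001476 rad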